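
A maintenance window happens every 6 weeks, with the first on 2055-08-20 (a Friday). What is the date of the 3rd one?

The 3rd occurrence is 2 intervals after the first: 2 × 42 = 84 days after 2055-08-20.
August has 31 days — 11 days to the end of August leaves 73.
September has 30 days (43 left).
October has 31 days (12 left).
12 days into November → 2055-11-12.

2055-11-12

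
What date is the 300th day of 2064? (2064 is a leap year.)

Jan has 31 days (300 − 31 = 269 remain).
Feb has 29 days (269 − 29 = 240 remain).
Mar has 31 days (240 − 31 = 209 remain).
Apr has 30 days (209 − 30 = 179 remain).
May has 31 days (179 − 31 = 148 remain).
Jun has 30 days (148 − 30 = 118 remain).
Jul has 31 days (118 − 31 = 87 remain).
Aug has 31 days (87 − 31 = 56 remain).
Sep has 30 days (56 − 30 = 26 remain).
26 into Oct → Oct 26.

Oct 26, 2064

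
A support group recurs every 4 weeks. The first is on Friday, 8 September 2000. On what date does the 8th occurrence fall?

The 8th occurrence is 7 intervals after the first: 7 × 28 = 196 days after 8 September 2000.
September has 30 days — 22 days to the end of September leaves 174.
October has 31 days (143 left).
November has 30 days (113 left).
December has 31 days (82 left).
January has 31 days (51 left).
February has 28 days (23 left).
23 days into March → 23 March 2001.

23 March 2001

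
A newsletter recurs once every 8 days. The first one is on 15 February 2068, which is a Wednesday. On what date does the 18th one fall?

The 18th occurrence is 17 intervals after the first: 17 × 8 = 136 days after 15 February 2068.
February has 29 days — 14 days to the end of February leaves 122.
March has 31 days (91 left).
April has 30 days (61 left).
May has 31 days (30 left).
30 days into June → 30 June 2068.

30 June 2068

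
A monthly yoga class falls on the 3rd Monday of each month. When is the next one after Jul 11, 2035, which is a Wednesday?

Jul 2035 starts on a Sunday; its first Monday is the 2nd, so the 3rd Monday is the 16th — Jul 16, 2035.
Jul 16, 2035 is after Jul 11, 2035, so that is the next one.

Jul 16, 2035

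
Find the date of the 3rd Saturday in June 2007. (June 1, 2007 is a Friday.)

16 June 2007

June 2007 begins on a Friday, so the first Saturday is June 2 (1 day later).
The 3rd Saturday is 2 weeks later: 2 + 14 = 16.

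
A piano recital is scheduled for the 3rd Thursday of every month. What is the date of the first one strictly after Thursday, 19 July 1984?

July 1984 starts on a Sunday; its first Thursday is the 5th, so the 3rd Thursday is the 19th — 19 July 1984.
That is not after 19 July 1984, so look at August 1984.
August 1984 starts on a Wednesday; its first Thursday is the 2nd, so the 3rd Thursday is the 16th — 16 August 1984.

16 August 1984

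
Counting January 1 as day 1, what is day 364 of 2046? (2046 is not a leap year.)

Jan has 31 days (364 − 31 = 333 remain).
Feb has 28 days (333 − 28 = 305 remain).
Mar has 31 days (305 − 31 = 274 remain).
Apr has 30 days (274 − 30 = 244 remain).
May has 31 days (244 − 31 = 213 remain).
Jun has 30 days (213 − 30 = 183 remain).
Jul has 31 days (183 − 31 = 152 remain).
Aug has 31 days (152 − 31 = 121 remain).
Sep has 30 days (121 − 30 = 91 remain).
Oct has 31 days (91 − 31 = 60 remain).
Nov has 30 days (60 − 30 = 30 remain).
30 into Dec → Dec 30.

Dec 30, 2046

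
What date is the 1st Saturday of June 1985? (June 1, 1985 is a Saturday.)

June 1985 begins on a Saturday, so the first Saturday is June 1.

1985-06-01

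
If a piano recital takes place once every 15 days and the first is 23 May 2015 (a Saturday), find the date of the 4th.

The 4th occurrence is 3 intervals after the first: 3 × 15 = 45 days after 23 May 2015.
May has 31 days — 8 days to the end of May leaves 37.
June has 30 days (7 left).
7 days into July → 7 July 2015.

7 July 2015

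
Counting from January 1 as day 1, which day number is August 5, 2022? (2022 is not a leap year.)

Days in months before August: 31 + 28 + 31 + 30 + 31 + 30 + 31 = 212.
Plus 5 days into August → day 217.

217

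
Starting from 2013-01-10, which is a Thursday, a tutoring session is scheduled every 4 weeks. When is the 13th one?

2013-12-12

The 13th occurrence is 12 intervals after the first: 12 × 28 = 336 days after 2013-01-10.
January has 31 days — 21 days to the end of January leaves 315.
February has 28 days (287 left).
March has 31 days (256 left).
April has 30 days (226 left).
May has 31 days (195 left).
June has 30 days (165 left).
July has 31 days (134 left).
August has 31 days (103 left).
September has 30 days (73 left).
October has 31 days (42 left).
November has 30 days (12 left).
12 days into December → 2013-12-12.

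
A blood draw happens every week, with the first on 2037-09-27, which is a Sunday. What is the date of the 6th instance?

2037-11-01

The 6th occurrence is 5 intervals after the first: 5 × 7 = 35 days after 2037-09-27.
September has 30 days — 3 days to the end of September leaves 32.
October has 31 days (1 left).
1 day into November → 2037-11-01.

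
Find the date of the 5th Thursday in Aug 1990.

Aug 1990 begins on a Wednesday, so the first Thursday is Aug 2 (1 day later).
The 5th Thursday is 4 weeks later: 2 + 28 = 30.

Aug 30, 1990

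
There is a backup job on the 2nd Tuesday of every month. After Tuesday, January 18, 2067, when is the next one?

January 2067 starts on a Saturday; its first Tuesday is the 4th, so the 2nd Tuesday is the 11th — January 11, 2067.
That is not after January 18, 2067, so look at February 2067.
February 2067 starts on a Tuesday; its first Tuesday is the 1st, so the 2nd Tuesday is the 8th — February 8, 2067.

February 8, 2067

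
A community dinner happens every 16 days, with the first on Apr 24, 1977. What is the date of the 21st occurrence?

The 21st occurrence is 20 intervals after the first: 20 × 16 = 320 days after Apr 24, 1977.
Apr has 30 days — 6 days to the end of Apr leaves 314.
May has 31 days (283 left).
Jun has 30 days (253 left).
Jul has 31 days (222 left).
Aug has 31 days (191 left).
Sep has 30 days (161 left).
Oct has 31 days (130 left).
Nov has 30 days (100 left).
Dec has 31 days (69 left).
Jan has 31 days (38 left).
Feb has 28 days (10 left).
10 days into Mar → Mar 10, 1978.

Mar 10, 1978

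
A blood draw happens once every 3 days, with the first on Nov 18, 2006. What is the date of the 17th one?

The 17th occurrence is 16 intervals after the first: 16 × 3 = 48 days after Nov 18, 2006.
Nov has 30 days — 12 days to the end of Nov leaves 36.
Dec has 31 days (5 left).
5 days into Jan → Jan 5, 2007.

Jan 5, 2007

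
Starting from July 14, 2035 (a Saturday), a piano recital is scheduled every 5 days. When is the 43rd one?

The 43rd occurrence is 42 intervals after the first: 42 × 5 = 210 days after July 14, 2035.
July has 31 days — 17 days to the end of July leaves 193.
August has 31 days (162 left).
September has 30 days (132 left).
October has 31 days (101 left).
November has 30 days (71 left).
December has 31 days (40 left).
January has 31 days (9 left).
9 days into February → February 9, 2036.

February 9, 2036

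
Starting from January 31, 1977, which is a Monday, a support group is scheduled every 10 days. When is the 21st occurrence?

August 19, 1977

The 21st occurrence is 20 intervals after the first: 20 × 10 = 200 days after January 31, 1977.
January has 31 days — 0 days to the end of January leaves 200.
February has 28 days (172 left).
March has 31 days (141 left).
April has 30 days (111 left).
May has 31 days (80 left).
June has 30 days (50 left).
July has 31 days (19 left).
19 days into August → August 19, 1977.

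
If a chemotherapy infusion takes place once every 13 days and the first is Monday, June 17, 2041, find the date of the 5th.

The 5th occurrence is 4 intervals after the first: 4 × 13 = 52 days after June 17, 2041.
June has 30 days — 13 days to the end of June leaves 39.
July has 31 days (8 left).
8 days into August → August 8, 2041.

August 8, 2041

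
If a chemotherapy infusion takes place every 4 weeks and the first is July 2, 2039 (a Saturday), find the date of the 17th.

The 17th occurrence is 16 intervals after the first: 16 × 28 = 448 days after July 2, 2039.
July has 31 days — 29 days to the end of July leaves 419.
From end of July to end of 2039 is 153 days (266 left).
January has 31 days (235 left).
February has 29 days (206 left).
March has 31 days (175 left).
April has 30 days (145 left).
May has 31 days (114 left).
June has 30 days (84 left).
July has 31 days (53 left).
August has 31 days (22 left).
22 days into September → September 22, 2040.

September 22, 2040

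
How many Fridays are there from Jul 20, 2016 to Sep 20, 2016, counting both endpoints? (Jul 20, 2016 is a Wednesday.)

9

Jul 20, 2016 is a Wednesday; the first Friday on or after it is Jul 22, 2016 (2 days later).
From Jul 22, 2016 to Sep 20, 2016: 9 + 31 + 20 = 60 days (rest of Jul, Aug, Sep).
60 ÷ 7 = 8 full weeks with remainder 4, so 8 more Fridays after the first → 9.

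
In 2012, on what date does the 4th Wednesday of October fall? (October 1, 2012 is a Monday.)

October 2012 begins on a Monday, so the first Wednesday is October 3 (2 days later).
The 4th Wednesday is 3 weeks later: 3 + 21 = 24.

24 October 2012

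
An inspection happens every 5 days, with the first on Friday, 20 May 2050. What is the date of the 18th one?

13 August 2050

The 18th occurrence is 17 intervals after the first: 17 × 5 = 85 days after 20 May 2050.
May has 31 days — 11 days to the end of May leaves 74.
June has 30 days (44 left).
July has 31 days (13 left).
13 days into August → 13 August 2050.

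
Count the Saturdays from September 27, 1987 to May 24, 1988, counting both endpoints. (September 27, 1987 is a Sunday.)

34

September 27, 1987 is a Sunday; the first Saturday on or after it is October 3, 1987 (6 days later).
From October 3, 1987 to May 24, 1988: 28 + 30 + 31 + 31 + 29 + 31 + 30 + 24 = 234 days (rest of October, November, December, January, February, March, April, May).
234 ÷ 7 = 33 full weeks with remainder 3, so 33 more Saturdays after the first → 34.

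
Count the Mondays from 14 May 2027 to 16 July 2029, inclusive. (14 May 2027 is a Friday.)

14 May 2027 is a Friday; the first Monday on or after it is 17 May 2027 (3 days later).
From 17 May 2027 to 16 July 2029: 228 + 366 + 197 = 791 days (rest of 2027, 2028, to 16 July 2029 in 2029).
791 ÷ 7 = 113 full weeks with remainder 0, so 113 more Mondays after the first → 114.

114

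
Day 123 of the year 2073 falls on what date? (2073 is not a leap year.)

May 3, 2073

Jan has 31 days (123 − 31 = 92 remain).
Feb has 28 days (92 − 28 = 64 remain).
Mar has 31 days (64 − 31 = 33 remain).
Apr has 30 days (33 − 30 = 3 remain).
3 into May → May 3.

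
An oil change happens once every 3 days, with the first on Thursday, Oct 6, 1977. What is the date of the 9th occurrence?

Oct 30, 1977

The 9th occurrence is 8 intervals after the first: 8 × 3 = 24 days after Oct 6, 1977.
24 days later is Oct 30, 1977.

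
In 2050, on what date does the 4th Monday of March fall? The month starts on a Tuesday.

March 28, 2050

March 2050 begins on a Tuesday, so the first Monday is March 7 (6 days later).
The 4th Monday is 3 weeks later: 7 + 21 = 28.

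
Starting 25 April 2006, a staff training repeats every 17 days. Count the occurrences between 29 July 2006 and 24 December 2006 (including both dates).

Occurrences land 17·i days after 25 April 2006 for i = 0, 1, 2, …
29 July 2006 is 95 days after the start; 95 ÷ 17 = 5 remainder 10; since the remainder is 10, round up to i = 6. First occurrence in the window: #7 on 5 August 2006 (6×17 = 102 days in).
24 December 2006 is 243 days after the start; 243 ÷ 17 = 14 remainder 5. Last occurrence in the window: #15 on 19 December 2006.
Occurrences #7 through #15: 9 in total.

9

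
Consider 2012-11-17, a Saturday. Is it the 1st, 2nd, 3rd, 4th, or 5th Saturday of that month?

3rd

Day 17 falls in week ⌈17/7⌉ of the month.
Days 1–7 hold the 1st Saturday, 8–14 the 2nd, 15–21 the 3rd, 22–28 the 4th, 29–31 the 5th.
17 is in the range for the 3rd.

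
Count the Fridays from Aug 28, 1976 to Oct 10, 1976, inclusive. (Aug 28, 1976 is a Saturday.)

Aug 28, 1976 is a Saturday; the first Friday on or after it is Sep 3, 1976 (6 days later).
From Sep 3, 1976 to Oct 10, 1976: 27 + 10 = 37 days (rest of Sep, Oct).
37 ÷ 7 = 5 full weeks with remainder 2, so 5 more Fridays after the first → 6.

6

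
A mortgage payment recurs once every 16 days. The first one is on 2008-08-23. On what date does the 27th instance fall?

2009-10-13

The 27th occurrence is 26 intervals after the first: 26 × 16 = 416 days after 2008-08-23.
August has 31 days — 8 days to the end of August leaves 408.
From end of August to end of 2008 is 122 days (286 left).
January has 31 days (255 left).
February has 28 days (227 left).
March has 31 days (196 left).
April has 30 days (166 left).
May has 31 days (135 left).
June has 30 days (105 left).
July has 31 days (74 left).
August has 31 days (43 left).
September has 30 days (13 left).
13 days into October → 2009-10-13.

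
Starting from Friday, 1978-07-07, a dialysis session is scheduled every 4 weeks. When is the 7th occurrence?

The 7th occurrence is 6 intervals after the first: 6 × 28 = 168 days after 1978-07-07.
July has 31 days — 24 days to the end of July leaves 144.
August has 31 days (113 left).
September has 30 days (83 left).
October has 31 days (52 left).
November has 30 days (22 left).
22 days into December → 1978-12-22.

1978-12-22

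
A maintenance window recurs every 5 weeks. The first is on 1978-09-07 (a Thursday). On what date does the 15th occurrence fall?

1980-01-10

The 15th occurrence is 14 intervals after the first: 14 × 35 = 490 days after 1978-09-07.
September has 30 days — 23 days to the end of September leaves 467.
From end of September to end of 1978 is 92 days (375 left).
1979 has 365 days (10 left).
10 days into January → 1980-01-10.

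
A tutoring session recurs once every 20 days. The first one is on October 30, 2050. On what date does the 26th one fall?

The 26th occurrence is 25 intervals after the first: 25 × 20 = 500 days after October 30, 2050.
October has 31 days — 1 day to the end of October leaves 499.
From end of October to end of 2050 is 61 days (438 left).
2051 has 365 days (73 left).
January has 31 days (42 left).
February has 29 days (13 left).
13 days into March → March 13, 2052.

March 13, 2052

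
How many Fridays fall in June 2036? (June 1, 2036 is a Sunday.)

4

June 1, 2036 is a Sunday; the first Friday on or after it is June 6, 2036 (5 days later).
From June 6, 2036 to June 30, 2036 is 30 − 6 = 24 days.
24 ÷ 7 = 3 full weeks with remainder 3, so 3 more Fridays after the first → 4.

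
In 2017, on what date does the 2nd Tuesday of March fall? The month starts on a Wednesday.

2017-03-14

March 2017 begins on a Wednesday, so the first Tuesday is March 7 (6 days later).
The 2nd Tuesday is 1 weeks later: 7 + 7 = 14.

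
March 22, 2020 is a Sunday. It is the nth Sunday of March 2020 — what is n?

4th

Day 22 falls in week ⌈22/7⌉ of the month.
Days 1–7 hold the 1st Sunday, 8–14 the 2nd, 15–21 the 3rd, 22–28 the 4th, 29–31 the 5th.
22 is in the range for the 4th.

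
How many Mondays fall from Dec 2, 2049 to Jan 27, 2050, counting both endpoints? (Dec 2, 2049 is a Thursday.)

8

Dec 2, 2049 is a Thursday; the first Monday on or after it is Dec 6, 2049 (4 days later).
From Dec 6, 2049 to Jan 27, 2050: 25 + 27 = 52 days (rest of Dec, Jan).
52 ÷ 7 = 7 full weeks with remainder 3, so 7 more Mondays after the first → 8.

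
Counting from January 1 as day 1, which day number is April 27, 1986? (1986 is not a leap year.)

117

Days in months before April: 31 + 28 + 31 = 90.
Plus 27 days into April → day 117.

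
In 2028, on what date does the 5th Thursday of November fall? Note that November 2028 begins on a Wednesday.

November 2028 begins on a Wednesday, so the first Thursday is November 2 (1 day later).
The 5th Thursday is 4 weeks later: 2 + 28 = 30.

2028-11-30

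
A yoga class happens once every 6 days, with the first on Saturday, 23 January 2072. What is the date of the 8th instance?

The 8th occurrence is 7 intervals after the first: 7 × 6 = 42 days after 23 January 2072.
January has 31 days — 8 days to the end of January leaves 34.
February has 29 days (5 left).
5 days into March → 5 March 2072.

5 March 2072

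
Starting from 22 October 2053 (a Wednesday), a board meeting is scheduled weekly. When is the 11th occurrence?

The 11th occurrence is 10 intervals after the first: 10 × 7 = 70 days after 22 October 2053.
October has 31 days — 9 days to the end of October leaves 61.
November has 30 days (31 left).
31 days into December → 31 December 2053.

31 December 2053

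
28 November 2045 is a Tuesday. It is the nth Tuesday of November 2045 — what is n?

4th

Day 28 falls in week ⌈28/7⌉ of the month.
Days 1–7 hold the 1st Tuesday, 8–14 the 2nd, 15–21 the 3rd, 22–28 the 4th, 29–31 the 5th.
28 is in the range for the 4th.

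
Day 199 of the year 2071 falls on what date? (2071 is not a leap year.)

2071-07-18

January has 31 days (199 − 31 = 168 remain).
February has 28 days (168 − 28 = 140 remain).
March has 31 days (140 − 31 = 109 remain).
April has 30 days (109 − 30 = 79 remain).
May has 31 days (79 − 31 = 48 remain).
June has 30 days (48 − 30 = 18 remain).
18 into July → July 18.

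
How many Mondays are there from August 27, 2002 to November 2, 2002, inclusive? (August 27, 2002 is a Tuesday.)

9

August 27, 2002 is a Tuesday; the first Monday on or after it is September 2, 2002 (6 days later).
From September 2, 2002 to November 2, 2002: 28 + 31 + 2 = 61 days (rest of September, October, November).
61 ÷ 7 = 8 full weeks with remainder 5, so 8 more Mondays after the first → 9.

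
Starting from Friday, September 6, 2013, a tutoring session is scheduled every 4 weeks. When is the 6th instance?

January 24, 2014

The 6th occurrence is 5 intervals after the first: 5 × 28 = 140 days after September 6, 2013.
September has 30 days — 24 days to the end of September leaves 116.
October has 31 days (85 left).
November has 30 days (55 left).
December has 31 days (24 left).
24 days into January → January 24, 2014.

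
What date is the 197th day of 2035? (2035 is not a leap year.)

Jul 16, 2035

Jan has 31 days (197 − 31 = 166 remain).
Feb has 28 days (166 − 28 = 138 remain).
Mar has 31 days (138 − 31 = 107 remain).
Apr has 30 days (107 − 30 = 77 remain).
May has 31 days (77 − 31 = 46 remain).
Jun has 30 days (46 − 30 = 16 remain).
16 into Jul → Jul 16.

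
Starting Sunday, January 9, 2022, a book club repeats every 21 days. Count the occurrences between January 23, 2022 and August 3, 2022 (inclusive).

Occurrences land 21·i days after January 9, 2022 for i = 0, 1, 2, …
January 23, 2022 is 14 days after the start; 14 ÷ 21 = 0 remainder 14; since the remainder is 14, round up to i = 1. First occurrence in the window: #2 on January 30, 2022 (1×21 = 21 days in).
August 3, 2022 is 206 days after the start; 206 ÷ 21 = 9 remainder 17. Last occurrence in the window: #10 on July 17, 2022.
Occurrences #2 through #10: 9 in total.

9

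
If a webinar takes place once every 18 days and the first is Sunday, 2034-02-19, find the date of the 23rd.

The 23rd occurrence is 22 intervals after the first: 22 × 18 = 396 days after 2034-02-19.
February has 28 days — 9 days to the end of February leaves 387.
March has 31 days (356 left).
April has 30 days (326 left).
May has 31 days (295 left).
June has 30 days (265 left).
July has 31 days (234 left).
August has 31 days (203 left).
September has 30 days (173 left).
October has 31 days (142 left).
November has 30 days (112 left).
December has 31 days (81 left).
January has 31 days (50 left).
February has 28 days (22 left).
22 days into March → 2035-03-22.

2035-03-22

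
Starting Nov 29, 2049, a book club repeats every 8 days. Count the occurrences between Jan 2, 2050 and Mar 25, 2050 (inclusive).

Occurrences land 8·i days after Nov 29, 2049 for i = 0, 1, 2, …
Jan 2, 2050 is 34 days after the start; 34 ÷ 8 = 4 remainder 2; since the remainder is 2, round up to i = 5. First occurrence in the window: #6 on Jan 8, 2050 (5×8 = 40 days in).
Mar 25, 2050 is 116 days after the start; 116 ÷ 8 = 14 remainder 4. Last occurrence in the window: #15 on Mar 21, 2050.
Occurrences #6 through #15: 10 in total.

10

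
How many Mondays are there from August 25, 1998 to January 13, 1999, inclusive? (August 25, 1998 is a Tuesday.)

20

August 25, 1998 is a Tuesday; the first Monday on or after it is August 31, 1998 (6 days later).
From August 31, 1998 to January 13, 1999: 0 + 30 + 31 + 30 + 31 + 13 = 135 days (rest of August, September, October, November, December, January).
135 ÷ 7 = 19 full weeks with remainder 2, so 19 more Mondays after the first → 20.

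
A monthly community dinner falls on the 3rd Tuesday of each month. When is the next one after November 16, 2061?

November 2061 starts on a Tuesday; its first Tuesday is the 1st, so the 3rd Tuesday is the 15th — November 15, 2061.
That is not after November 16, 2061, so look at December 2061.
December 2061 starts on a Thursday; its first Tuesday is the 6th, so the 3rd Tuesday is the 20th — December 20, 2061.

December 20, 2061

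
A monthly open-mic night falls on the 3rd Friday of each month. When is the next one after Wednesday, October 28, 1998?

November 20, 1998

October 1998 starts on a Thursday; its first Friday is the 2nd, so the 3rd Friday is the 16th — October 16, 1998.
That is not after October 28, 1998, so look at November 1998.
November 1998 starts on a Sunday; its first Friday is the 6th, so the 3rd Friday is the 20th — November 20, 1998.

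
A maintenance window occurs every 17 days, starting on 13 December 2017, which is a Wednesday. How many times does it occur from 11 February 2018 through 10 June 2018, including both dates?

7

Occurrences land 17·i days after 13 December 2017 for i = 0, 1, 2, …
11 February 2018 is 60 days after the start; 60 ÷ 17 = 3 remainder 9; since the remainder is 9, round up to i = 4. First occurrence in the window: #5 on 19 February 2018 (4×17 = 68 days in).
10 June 2018 is 179 days after the start; 179 ÷ 17 = 10 remainder 9. Last occurrence in the window: #11 on 1 June 2018.
Occurrences #5 through #11: 7 in total.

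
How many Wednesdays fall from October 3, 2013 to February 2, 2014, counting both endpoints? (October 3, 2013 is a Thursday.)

October 3, 2013 is a Thursday; the first Wednesday on or after it is October 9, 2013 (6 days later).
From October 9, 2013 to February 2, 2014: 22 + 30 + 31 + 31 + 2 = 116 days (rest of October, November, December, January, February).
116 ÷ 7 = 16 full weeks with remainder 4, so 16 more Wednesdays after the first → 17.

17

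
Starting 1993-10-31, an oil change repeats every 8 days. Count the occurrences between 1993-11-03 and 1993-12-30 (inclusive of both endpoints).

7

Occurrences land 8·i days after 1993-10-31 for i = 0, 1, 2, …
1993-11-03 is 3 days after the start; 3 ÷ 8 = 0 remainder 3; since the remainder is 3, round up to i = 1. First occurrence in the window: #2 on 1993-11-08 (1×8 = 8 days in).
1993-12-30 is 60 days after the start; 60 ÷ 8 = 7 remainder 4. Last occurrence in the window: #8 on 1993-12-26.
Occurrences #2 through #8: 7 in total.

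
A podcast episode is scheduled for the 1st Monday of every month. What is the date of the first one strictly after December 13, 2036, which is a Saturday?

January 5, 2037

December 2036 starts on a Monday, so its 1st Monday is December 1, 2036.
That is not after December 13, 2036, so look at January 2037.
January 2037 starts on a Thursday, so its 1st Monday is January 5, 2037 (4 days in).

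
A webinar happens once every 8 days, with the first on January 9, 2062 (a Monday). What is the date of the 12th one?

April 7, 2062

The 12th occurrence is 11 intervals after the first: 11 × 8 = 88 days after January 9, 2062.
January has 31 days — 22 days to the end of January leaves 66.
February has 28 days (38 left).
March has 31 days (7 left).
7 days into April → April 7, 2062.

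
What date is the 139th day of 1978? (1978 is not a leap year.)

January has 31 days (139 − 31 = 108 remain).
February has 28 days (108 − 28 = 80 remain).
March has 31 days (80 − 31 = 49 remain).
April has 30 days (49 − 30 = 19 remain).
19 into May → May 19.

1978-05-19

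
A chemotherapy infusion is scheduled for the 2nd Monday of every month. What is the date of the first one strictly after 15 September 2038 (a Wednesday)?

September 2038 starts on a Wednesday; its first Monday is the 6th, so the 2nd Monday is the 13th — 13 September 2038.
That is not after 15 September 2038, so look at October 2038.
October 2038 starts on a Friday; its first Monday is the 4th, so the 2nd Monday is the 11th — 11 October 2038.

11 October 2038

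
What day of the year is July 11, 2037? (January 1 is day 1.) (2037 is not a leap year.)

192

Days in months before July: 31 + 28 + 31 + 30 + 31 + 30 = 181.
Plus 11 days into July → day 192.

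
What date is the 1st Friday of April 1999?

The first Friday of April 1999 is April 2.

1999-04-02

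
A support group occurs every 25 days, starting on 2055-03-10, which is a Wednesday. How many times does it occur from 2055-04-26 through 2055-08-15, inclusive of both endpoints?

5

Occurrences land 25·i days after 2055-03-10 for i = 0, 1, 2, …
2055-04-26 is 47 days after the start; 47 ÷ 25 = 1 remainder 22; since the remainder is 22, round up to i = 2. First occurrence in the window: #3 on 2055-04-29 (2×25 = 50 days in).
2055-08-15 is 158 days after the start; 158 ÷ 25 = 6 remainder 8. Last occurrence in the window: #7 on 2055-08-07.
Occurrences #3 through #7: 5 in total.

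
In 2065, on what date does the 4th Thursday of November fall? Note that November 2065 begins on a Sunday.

November 2065 begins on a Sunday, so the first Thursday is November 5 (4 days later).
The 4th Thursday is 3 weeks later: 5 + 21 = 26.

26 November 2065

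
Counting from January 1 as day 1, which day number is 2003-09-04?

247

Days in months before September: 31 + 28 + 31 + 30 + 31 + 30 + 31 + 31 = 243.
Plus 4 days into September → day 247.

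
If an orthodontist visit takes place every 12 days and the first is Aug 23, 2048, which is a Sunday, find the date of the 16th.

The 16th occurrence is 15 intervals after the first: 15 × 12 = 180 days after Aug 23, 2048.
Aug has 31 days — 8 days to the end of Aug leaves 172.
Sep has 30 days (142 left).
Oct has 31 days (111 left).
Nov has 30 days (81 left).
Dec has 31 days (50 left).
Jan has 31 days (19 left).
19 days into Feb → Feb 19, 2049.

Feb 19, 2049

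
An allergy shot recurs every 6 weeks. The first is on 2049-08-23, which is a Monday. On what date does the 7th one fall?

2050-05-02

The 7th occurrence is 6 intervals after the first: 6 × 42 = 252 days after 2049-08-23.
August has 31 days — 8 days to the end of August leaves 244.
September has 30 days (214 left).
October has 31 days (183 left).
November has 30 days (153 left).
December has 31 days (122 left).
January has 31 days (91 left).
February has 28 days (63 left).
March has 31 days (32 left).
April has 30 days (2 left).
2 days into May → 2050-05-02.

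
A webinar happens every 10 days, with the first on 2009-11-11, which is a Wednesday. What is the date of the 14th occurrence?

The 14th occurrence is 13 intervals after the first: 13 × 10 = 130 days after 2009-11-11.
November has 30 days — 19 days to the end of November leaves 111.
December has 31 days (80 left).
January has 31 days (49 left).
February has 28 days (21 left).
21 days into March → 2010-03-21.

2010-03-21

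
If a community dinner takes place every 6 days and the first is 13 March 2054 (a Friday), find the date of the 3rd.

The 3rd occurrence is 2 intervals after the first: 2 × 6 = 12 days after 13 March 2054.
12 days later is 25 March 2054.

25 March 2054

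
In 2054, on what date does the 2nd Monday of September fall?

2054-09-14

The first Monday of September 2054 is September 7.
The 2nd Monday is 1 weeks later: 7 + 7 = 14.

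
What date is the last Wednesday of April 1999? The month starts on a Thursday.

1999-04-28

April 1999 begins on a Thursday, so the first Wednesday is April 7 (6 days later).
April 1999 has 30 days. Adding weeks: 7, 14, 21, 28 — the last one ≤ 30 is the 28th.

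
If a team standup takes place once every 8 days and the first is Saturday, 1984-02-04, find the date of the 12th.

The 12th occurrence is 11 intervals after the first: 11 × 8 = 88 days after 1984-02-04.
February has 29 days — 25 days to the end of February leaves 63.
March has 31 days (32 left).
April has 30 days (2 left).
2 days into May → 1984-05-02.

1984-05-02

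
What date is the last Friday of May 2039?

The first Friday of May 2039 is May 6.
May 2039 has 31 days. Adding weeks: 6, 13, 20, 27 — the last one ≤ 31 is the 27th.

2039-05-27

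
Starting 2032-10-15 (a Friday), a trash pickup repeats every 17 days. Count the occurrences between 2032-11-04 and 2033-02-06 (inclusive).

5

Occurrences land 17·i days after 2032-10-15 for i = 0, 1, 2, …
2032-11-04 is 20 days after the start; 20 ÷ 17 = 1 remainder 3; since the remainder is 3, round up to i = 2. First occurrence in the window: #3 on 2032-11-18 (2×17 = 34 days in).
2033-02-06 is 114 days after the start; 114 ÷ 17 = 6 remainder 12. Last occurrence in the window: #7 on 2033-01-25.
Occurrences #3 through #7: 5 in total.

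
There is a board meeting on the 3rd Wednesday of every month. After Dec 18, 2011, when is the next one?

Dec 21, 2011

Dec 2011 starts on a Thursday; its first Wednesday is the 7th, so the 3rd Wednesday is the 21st — Dec 21, 2011.
Dec 21, 2011 is after Dec 18, 2011, so that is the next one.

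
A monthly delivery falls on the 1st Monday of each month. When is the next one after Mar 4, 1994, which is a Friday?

Mar 7, 1994

Mar 1994 starts on a Tuesday, so its 1st Monday is Mar 7, 1994 (6 days in).
Mar 7, 1994 is after Mar 4, 1994, so that is the next one.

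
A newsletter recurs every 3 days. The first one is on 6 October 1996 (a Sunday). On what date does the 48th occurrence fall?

The 48th occurrence is 47 intervals after the first: 47 × 3 = 141 days after 6 October 1996.
October has 31 days — 25 days to the end of October leaves 116.
November has 30 days (86 left).
December has 31 days (55 left).
January has 31 days (24 left).
24 days into February → 24 February 1997.

24 February 1997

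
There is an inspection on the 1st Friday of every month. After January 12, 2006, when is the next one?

February 3, 2006

January 2006 starts on a Sunday, so its 1st Friday is January 6, 2006 (5 days in).
That is not after January 12, 2006, so look at February 2006.
February 2006 starts on a Wednesday, so its 1st Friday is February 3, 2006 (2 days in).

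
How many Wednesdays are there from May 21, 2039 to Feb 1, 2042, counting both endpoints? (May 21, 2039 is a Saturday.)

May 21, 2039 is a Saturday; the first Wednesday on or after it is May 25, 2039 (4 days later).
From May 25, 2039 to Feb 1, 2042: 220 + 366 + 365 + 32 = 983 days (rest of 2039, 2040, 2041, to Feb 1, 2042 in 2042).
983 ÷ 7 = 140 full weeks with remainder 3, so 140 more Wednesdays after the first → 141.

141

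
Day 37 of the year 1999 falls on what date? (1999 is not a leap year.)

January has 31 days (37 − 31 = 6 remain).
6 into February → February 6.

6 February 1999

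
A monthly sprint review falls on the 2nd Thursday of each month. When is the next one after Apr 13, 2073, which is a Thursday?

May 11, 2073

Apr 2073 starts on a Saturday; its first Thursday is the 6th, so the 2nd Thursday is the 13th — Apr 13, 2073.
That is not after Apr 13, 2073, so look at May 2073.
May 2073 starts on a Monday; its first Thursday is the 4th, so the 2nd Thursday is the 11th — May 11, 2073.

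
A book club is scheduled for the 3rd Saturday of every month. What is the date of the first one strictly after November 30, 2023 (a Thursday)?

November 2023 starts on a Wednesday; its first Saturday is the 4th, so the 3rd Saturday is the 18th — November 18, 2023.
That is not after November 30, 2023, so look at December 2023.
December 2023 starts on a Friday; its first Saturday is the 2nd, so the 3rd Saturday is the 16th — December 16, 2023.

December 16, 2023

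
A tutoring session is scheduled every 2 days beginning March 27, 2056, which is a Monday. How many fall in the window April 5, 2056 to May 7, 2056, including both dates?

16

Occurrences land 2·i days after March 27, 2056 for i = 0, 1, 2, …
April 5, 2056 is 9 days after the start; 9 ÷ 2 = 4 remainder 1; since the remainder is 1, round up to i = 5. First occurrence in the window: #6 on April 6, 2056 (5×2 = 10 days in).
May 7, 2056 is 41 days after the start; 41 ÷ 2 = 20 remainder 1. Last occurrence in the window: #21 on May 6, 2056.
Occurrences #6 through #21: 16 in total.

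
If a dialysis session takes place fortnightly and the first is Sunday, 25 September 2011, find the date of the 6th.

4 December 2011

The 6th occurrence is 5 intervals after the first: 5 × 14 = 70 days after 25 September 2011.
September has 30 days — 5 days to the end of September leaves 65.
October has 31 days (34 left).
November has 30 days (4 left).
4 days into December → 4 December 2011.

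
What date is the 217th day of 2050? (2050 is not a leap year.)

August 5, 2050

January has 31 days (217 − 31 = 186 remain).
February has 28 days (186 − 28 = 158 remain).
March has 31 days (158 − 31 = 127 remain).
April has 30 days (127 − 30 = 97 remain).
May has 31 days (97 − 31 = 66 remain).
June has 30 days (66 − 30 = 36 remain).
July has 31 days (36 − 31 = 5 remain).
5 into August → August 5.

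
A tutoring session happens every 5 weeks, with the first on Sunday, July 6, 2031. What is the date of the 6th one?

December 28, 2031

The 6th occurrence is 5 intervals after the first: 5 × 35 = 175 days after July 6, 2031.
July has 31 days — 25 days to the end of July leaves 150.
August has 31 days (119 left).
September has 30 days (89 left).
October has 31 days (58 left).
November has 30 days (28 left).
28 days into December → December 28, 2031.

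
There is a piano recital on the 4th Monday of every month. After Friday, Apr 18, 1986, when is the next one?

Apr 1986 starts on a Tuesday; its first Monday is the 7th, so the 4th Monday is the 28th — Apr 28, 1986.
Apr 28, 1986 is after Apr 18, 1986, so that is the next one.

Apr 28, 1986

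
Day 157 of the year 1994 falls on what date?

Jun 6, 1994

Jan has 31 days (157 − 31 = 126 remain).
Feb has 28 days (126 − 28 = 98 remain).
Mar has 31 days (98 − 31 = 67 remain).
Apr has 30 days (67 − 30 = 37 remain).
May has 31 days (37 − 31 = 6 remain).
6 into Jun → Jun 6.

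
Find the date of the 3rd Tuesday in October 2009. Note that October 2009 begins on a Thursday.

October 2009 begins on a Thursday, so the first Tuesday is October 6 (5 days later).
The 3rd Tuesday is 2 weeks later: 6 + 14 = 20.

October 20, 2009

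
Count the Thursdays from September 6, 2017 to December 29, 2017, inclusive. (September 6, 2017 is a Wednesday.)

September 6, 2017 is a Wednesday; the first Thursday on or after it is September 7, 2017 (1 day later).
From September 7, 2017 to December 29, 2017: 23 + 31 + 30 + 29 = 113 days (rest of September, October, November, December).
113 ÷ 7 = 16 full weeks with remainder 1, so 16 more Thursdays after the first → 17.

17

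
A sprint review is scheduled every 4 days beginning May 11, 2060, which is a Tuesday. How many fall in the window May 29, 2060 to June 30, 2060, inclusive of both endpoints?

8

Occurrences land 4·i days after May 11, 2060 for i = 0, 1, 2, …
May 29, 2060 is 18 days after the start; 18 ÷ 4 = 4 remainder 2; since the remainder is 2, round up to i = 5. First occurrence in the window: #6 on May 31, 2060 (5×4 = 20 days in).
June 30, 2060 is 50 days after the start; 50 ÷ 4 = 12 remainder 2. Last occurrence in the window: #13 on June 28, 2060.
Occurrences #6 through #13: 8 in total.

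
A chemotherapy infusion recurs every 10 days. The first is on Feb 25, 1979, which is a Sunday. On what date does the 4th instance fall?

The 4th occurrence is 3 intervals after the first: 3 × 10 = 30 days after Feb 25, 1979.
Feb has 28 days — 3 days to the end of Feb leaves 27.
27 days into Mar → Mar 27, 1979.

Mar 27, 1979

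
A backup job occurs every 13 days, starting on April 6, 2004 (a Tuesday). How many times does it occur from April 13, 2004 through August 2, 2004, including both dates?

Occurrences land 13·i days after April 6, 2004 for i = 0, 1, 2, …
April 13, 2004 is 7 days after the start; 7 ÷ 13 = 0 remainder 7; since the remainder is 7, round up to i = 1. First occurrence in the window: #2 on April 19, 2004 (1×13 = 13 days in).
August 2, 2004 is 118 days after the start; 118 ÷ 13 = 9 remainder 1. Last occurrence in the window: #10 on August 1, 2004.
Occurrences #2 through #10: 9 in total.

9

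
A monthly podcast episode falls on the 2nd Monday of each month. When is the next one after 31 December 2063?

December 2063 starts on a Saturday; its first Monday is the 3rd, so the 2nd Monday is the 10th — 10 December 2063.
That is not after 31 December 2063, so look at January 2064.
January 2064 starts on a Tuesday; its first Monday is the 7th, so the 2nd Monday is the 14th — 14 January 2064.

14 January 2064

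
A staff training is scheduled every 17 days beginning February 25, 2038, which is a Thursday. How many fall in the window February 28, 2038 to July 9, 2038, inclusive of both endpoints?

7

Occurrences land 17·i days after February 25, 2038 for i = 0, 1, 2, …
February 28, 2038 is 3 days after the start; 3 ÷ 17 = 0 remainder 3; since the remainder is 3, round up to i = 1. First occurrence in the window: #2 on March 14, 2038 (1×17 = 17 days in).
July 9, 2038 is 134 days after the start; 134 ÷ 17 = 7 remainder 15. Last occurrence in the window: #8 on June 24, 2038.
Occurrences #2 through #8: 7 in total.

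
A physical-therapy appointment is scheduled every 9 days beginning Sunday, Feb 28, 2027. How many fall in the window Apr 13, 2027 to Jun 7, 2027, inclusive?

7

Occurrences land 9·i days after Feb 28, 2027 for i = 0, 1, 2, …
Apr 13, 2027 is 44 days after the start; 44 ÷ 9 = 4 remainder 8; since the remainder is 8, round up to i = 5. First occurrence in the window: #6 on Apr 14, 2027 (5×9 = 45 days in).
Jun 7, 2027 is 99 days after the start; 99 ÷ 9 = 11 remainder 0. Last occurrence in the window: #12 on Jun 7, 2027.
Occurrences #6 through #12: 7 in total.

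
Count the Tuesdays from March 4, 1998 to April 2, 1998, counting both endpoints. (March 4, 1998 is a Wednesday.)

March 4, 1998 is a Wednesday; the first Tuesday on or after it is March 10, 1998 (6 days later).
From March 10, 1998 to April 2, 1998: 21 + 2 = 23 days (rest of March, April).
23 ÷ 7 = 3 full weeks with remainder 2, so 3 more Tuesdays after the first → 4.

4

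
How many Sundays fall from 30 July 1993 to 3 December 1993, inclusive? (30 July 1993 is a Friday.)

30 July 1993 is a Friday; the first Sunday on or after it is 1 August 1993 (2 days later).
From 1 August 1993 to 3 December 1993: 30 + 30 + 31 + 30 + 3 = 124 days (rest of August, September, October, November, December).
124 ÷ 7 = 17 full weeks with remainder 5, so 17 more Sundays after the first → 18.

18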